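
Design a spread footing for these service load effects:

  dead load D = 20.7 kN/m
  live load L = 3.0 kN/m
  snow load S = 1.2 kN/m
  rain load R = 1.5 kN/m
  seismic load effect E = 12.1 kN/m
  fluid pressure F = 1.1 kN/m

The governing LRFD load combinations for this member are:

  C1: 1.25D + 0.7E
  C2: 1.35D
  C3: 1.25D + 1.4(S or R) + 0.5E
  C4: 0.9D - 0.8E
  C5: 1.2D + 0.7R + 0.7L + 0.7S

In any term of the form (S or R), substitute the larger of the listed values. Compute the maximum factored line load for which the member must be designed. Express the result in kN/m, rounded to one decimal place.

34.3 kN/m

(S or R) → R = 1.5 kN/m.
C1: 1.25(20.7) + 0.7(12.1) = 34.3
C2: 1.35(20.7) = 27.9
C3: 1.25(20.7) + 1.4(1.5) + 0.5(12.1) = 34.0
C4: 0.9(20.7) - 0.8(12.1) = 9.0
C5: 1.2(20.7) + 0.7(1.5) + 0.7(3.0) + 0.7(1.2) = 24.8 + 1.1 + 2.1 + 0.8 = 28.8
Maximum is from combination 1.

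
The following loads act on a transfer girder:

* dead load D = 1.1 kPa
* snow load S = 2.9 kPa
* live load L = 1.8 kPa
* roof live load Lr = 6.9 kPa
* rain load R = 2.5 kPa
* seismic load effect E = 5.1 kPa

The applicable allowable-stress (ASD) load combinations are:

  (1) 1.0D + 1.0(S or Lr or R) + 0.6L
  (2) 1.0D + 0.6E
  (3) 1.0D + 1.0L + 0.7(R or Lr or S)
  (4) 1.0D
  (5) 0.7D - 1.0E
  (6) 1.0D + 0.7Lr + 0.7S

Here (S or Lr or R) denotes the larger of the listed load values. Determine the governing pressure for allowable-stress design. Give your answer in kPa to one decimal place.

9.1 kPa

(S or Lr or R) → Lr = 6.9 kPa; (R or Lr or S) → Lr = 6.9 kPa.
(1) 1.0(1.1) + 1.0(6.9) + 0.6(1.8) = 9.1
(2) 1.0(1.1) + 0.6(5.1) = 4.2
(3) 1.0(1.1) + 1.0(1.8) + 0.7(6.9) = 7.7
(4) 1.0(1.1) = 1.1
(5) 0.7(1.1) - 1.0(5.1) = -4.3
(6) 1.0(1.1) + 0.7(6.9) + 0.7(2.9) = 8.0
The controlling combination is 1, giving 9.1 kPa.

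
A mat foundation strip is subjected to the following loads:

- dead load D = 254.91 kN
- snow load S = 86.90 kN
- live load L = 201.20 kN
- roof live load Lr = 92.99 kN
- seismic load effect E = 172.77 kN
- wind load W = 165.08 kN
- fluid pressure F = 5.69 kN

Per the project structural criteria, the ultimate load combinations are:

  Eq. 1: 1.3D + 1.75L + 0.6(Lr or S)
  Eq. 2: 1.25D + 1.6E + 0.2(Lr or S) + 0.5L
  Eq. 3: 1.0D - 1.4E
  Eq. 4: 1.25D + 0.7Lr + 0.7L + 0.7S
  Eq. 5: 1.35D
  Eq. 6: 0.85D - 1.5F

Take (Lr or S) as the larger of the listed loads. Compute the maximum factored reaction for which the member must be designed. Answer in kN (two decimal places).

739.28 kN

(Lr or S) → Lr = 92.99 kN.
Eq. 1: 1.3(254.91) + 1.75(201.20) + 0.6(92.99) = 739.28
Eq. 2: 1.25(254.91) + 1.6(172.77) + 0.2(92.99) + 0.5(201.20) = 318.64 + 276.43 + 18.60 + 100.60 = 714.27
Eq. 3: 1.0(254.91) - 1.4(172.77) = 254.91 - 241.88 = 13.03
Eq. 4: 1.25(254.91) + 0.7(92.99) + 0.7(201.20) + 0.7(86.90) = 318.64 + 65.09 + 140.84 + 60.83 = 585.40
Eq. 5: 1.35(254.91) = 344.13
Eq. 6: 0.85(254.91) - 1.5(5.69) = 208.14
Maximum is from combination 1.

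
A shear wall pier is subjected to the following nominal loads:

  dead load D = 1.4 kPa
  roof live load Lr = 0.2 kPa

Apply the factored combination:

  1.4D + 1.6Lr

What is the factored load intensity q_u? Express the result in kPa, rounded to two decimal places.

1.4(1.4) + 1.6(0.2) = 2.28
q_u = 2.28 kPa.

2.28 kPa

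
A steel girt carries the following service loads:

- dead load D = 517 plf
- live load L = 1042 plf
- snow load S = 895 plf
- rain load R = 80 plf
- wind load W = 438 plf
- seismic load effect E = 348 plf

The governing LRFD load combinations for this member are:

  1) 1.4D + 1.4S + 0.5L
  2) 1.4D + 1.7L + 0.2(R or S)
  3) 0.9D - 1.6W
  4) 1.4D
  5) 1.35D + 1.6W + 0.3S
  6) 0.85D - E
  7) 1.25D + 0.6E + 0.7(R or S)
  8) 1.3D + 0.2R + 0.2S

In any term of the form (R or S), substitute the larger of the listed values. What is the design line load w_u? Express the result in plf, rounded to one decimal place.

(R or S) → S = 895 plf.
1) 1.4(517) + 1.4(895) + 0.5(1042) = 723.8 + 1253.0 + 521.0 = 2497.8
2) 1.4(517) + 1.7(1042) + 0.2(895) = 723.8 + 1771.4 + 179.0 = 2674.2
3) 0.9(517) - 1.6(438) = 465.3 - 700.8 = -235.5
4) 1.4(517) = 723.8
5) 1.35(517) + 1.6(438) + 0.3(895) = 698.0 + 700.8 + 268.5 = 1667.3
6) 0.85(517) - 1.0(348) = 439.5 - 348.0 = 91.5
7) 1.25(517) + 0.6(348) + 0.7(895) = 646.3 + 208.8 + 626.5 = 1481.6
8) 1.3(517) + 0.2(80) + 0.2(895) = 672.1 + 16.0 + 179.0 = 867.1
The controlling combination is 2, giving 2674.2 plf.

2674.2 plf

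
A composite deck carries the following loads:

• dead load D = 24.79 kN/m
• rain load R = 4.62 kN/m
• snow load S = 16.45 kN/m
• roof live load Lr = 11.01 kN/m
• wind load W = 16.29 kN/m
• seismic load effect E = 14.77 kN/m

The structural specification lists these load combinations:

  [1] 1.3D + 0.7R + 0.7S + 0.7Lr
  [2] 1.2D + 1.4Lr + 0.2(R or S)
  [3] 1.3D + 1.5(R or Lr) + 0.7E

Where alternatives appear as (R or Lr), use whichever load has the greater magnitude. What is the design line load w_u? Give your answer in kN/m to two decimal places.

59.08 kN/m

(R or S) → S = 16.45 kN/m; (R or Lr) → Lr = 11.01 kN/m.
[1] 1.3(24.79) + 0.7(4.62) + 0.7(16.45) + 0.7(11.01) = 54.68
[2] 1.2(24.79) + 1.4(11.01) + 0.2(16.45) = 48.45
[3] 1.3(24.79) + 1.5(11.01) + 0.7(14.77) = 59.08
The controlling combination is 3, giving 59.08 kN/m.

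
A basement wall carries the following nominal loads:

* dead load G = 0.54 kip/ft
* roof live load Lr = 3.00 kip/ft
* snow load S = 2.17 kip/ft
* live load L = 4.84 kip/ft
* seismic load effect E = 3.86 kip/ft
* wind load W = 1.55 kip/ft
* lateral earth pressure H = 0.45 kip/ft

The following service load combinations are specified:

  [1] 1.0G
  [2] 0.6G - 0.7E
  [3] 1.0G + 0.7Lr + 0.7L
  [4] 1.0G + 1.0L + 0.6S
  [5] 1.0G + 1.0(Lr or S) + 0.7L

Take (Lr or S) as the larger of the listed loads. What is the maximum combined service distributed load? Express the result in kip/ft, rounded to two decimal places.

(Lr or S) → Lr = 3.00 kip/ft.
[1] 1.0(0.54) = 0.54
[2] 0.6(0.54) - 0.7(3.86) = 0.32 - 2.70 = -2.38
[3] 1.0(0.54) + 0.7(3.00) + 0.7(4.84) = 0.54 + 2.10 + 3.39 = 6.03
[4] 1.0(0.54) + 1.0(4.84) + 0.6(2.17) = 0.54 + 4.84 + 1.30 = 6.68
[5] 1.0(0.54) + 1.0(3.00) + 0.7(4.84) = 0.54 + 3.00 + 3.39 = 6.93
The controlling combination is 5, giving 6.93 kip/ft.

6.93 kip/ft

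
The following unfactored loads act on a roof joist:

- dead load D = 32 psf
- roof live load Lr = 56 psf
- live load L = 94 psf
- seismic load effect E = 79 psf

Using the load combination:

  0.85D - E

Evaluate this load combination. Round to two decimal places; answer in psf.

0.85(32) - 1.0(79) = -51.80
q_u = -51.80 psf.

-51.80 psf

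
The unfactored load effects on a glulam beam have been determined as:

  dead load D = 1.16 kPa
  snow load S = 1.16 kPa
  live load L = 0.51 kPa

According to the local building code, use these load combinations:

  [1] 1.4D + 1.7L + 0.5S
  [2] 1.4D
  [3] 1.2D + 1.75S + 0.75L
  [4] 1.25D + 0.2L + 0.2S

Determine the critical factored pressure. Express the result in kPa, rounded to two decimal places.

3.80 kPa

[1] 1.4(1.16) + 1.7(0.51) + 0.5(1.16) = 3.07
[2] 1.4(1.16) = 1.62
[3] 1.2(1.16) + 1.75(1.16) + 0.75(0.51) = 3.80
[4] 1.25(1.16) + 0.2(0.51) + 0.2(1.16) = 1.78
The controlling combination is 3, giving 3.80 kPa.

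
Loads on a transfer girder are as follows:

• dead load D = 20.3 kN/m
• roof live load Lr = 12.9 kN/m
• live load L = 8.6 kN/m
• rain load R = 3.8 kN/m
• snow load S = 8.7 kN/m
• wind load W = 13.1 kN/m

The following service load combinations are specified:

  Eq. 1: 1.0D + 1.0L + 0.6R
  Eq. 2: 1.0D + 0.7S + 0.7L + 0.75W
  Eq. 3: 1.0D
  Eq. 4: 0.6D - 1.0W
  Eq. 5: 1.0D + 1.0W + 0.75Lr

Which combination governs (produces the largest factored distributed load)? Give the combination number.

Combination 5

Eq. 1: 1.0(20.3) + 1.0(8.6) + 0.6(3.8) = 20.3 + 8.6 + 2.3 = 31.2
Eq. 2: 1.0(20.3) + 0.7(8.7) + 0.7(8.6) + 0.75(13.1) = 20.3 + 6.1 + 6.0 + 9.8 = 42.2
Eq. 3: 1.0(20.3) = 20.3
Eq. 4: 0.6(20.3) - 1.0(13.1) = 12.2 - 13.1 = -0.9
Eq. 5: 1.0(20.3) + 1.0(13.1) + 0.75(12.9) = 20.3 + 13.1 + 9.7 = 43.1
The largest value is 43.1 kN/m from combination 5.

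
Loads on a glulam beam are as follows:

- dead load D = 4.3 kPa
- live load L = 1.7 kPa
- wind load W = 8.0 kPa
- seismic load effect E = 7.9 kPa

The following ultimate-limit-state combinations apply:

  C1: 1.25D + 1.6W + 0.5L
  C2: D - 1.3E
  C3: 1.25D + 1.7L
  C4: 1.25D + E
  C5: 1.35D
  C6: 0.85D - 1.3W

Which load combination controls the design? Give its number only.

Combination 1

C1: 1.25(4.3) + 1.6(8.0) + 0.5(1.7) = 19.0
C2: 1.0(4.3) - 1.3(7.9) = 4.3 - 10.3 = -6.0
C3: 1.25(4.3) + 1.7(1.7) = 5.4 + 2.9 = 8.3
C4: 1.25(4.3) + 1.0(7.9) = 5.4 + 7.9 = 13.3
C5: 1.35(4.3) = 5.8
C6: 0.85(4.3) - 1.3(8.0) = 3.7 - 10.4 = -6.7
The largest value is 19.0 kPa from combination 1.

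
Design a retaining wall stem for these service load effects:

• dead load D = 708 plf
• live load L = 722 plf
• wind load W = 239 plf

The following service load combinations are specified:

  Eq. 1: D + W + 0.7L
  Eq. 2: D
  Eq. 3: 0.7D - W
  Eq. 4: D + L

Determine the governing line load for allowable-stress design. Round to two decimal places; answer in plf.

Eq. 1: 1.0(708) + 1.0(239) + 0.7(722) = 708.00 + 239.00 + 505.40 = 1452.40
Eq. 2: 1.0(708) = 708.00
Eq. 3: 0.7(708) - 1.0(239) = 495.60 - 239.00 = 256.60
Eq. 4: 1.0(708) + 1.0(722) = 708.00 + 722.00 = 1430.00
Maximum is from combination 1.

1452.40 plf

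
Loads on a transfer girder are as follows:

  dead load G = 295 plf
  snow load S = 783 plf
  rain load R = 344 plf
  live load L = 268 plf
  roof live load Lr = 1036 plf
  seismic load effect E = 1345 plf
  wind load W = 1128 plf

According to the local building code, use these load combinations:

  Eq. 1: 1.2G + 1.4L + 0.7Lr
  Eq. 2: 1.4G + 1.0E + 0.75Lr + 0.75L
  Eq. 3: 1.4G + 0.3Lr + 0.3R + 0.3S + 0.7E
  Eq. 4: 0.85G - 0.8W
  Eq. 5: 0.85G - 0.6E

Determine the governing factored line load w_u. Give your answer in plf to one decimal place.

2736.0 plf

Eq. 1: 1.2(295) + 1.4(268) + 0.7(1036) = 354.0 + 375.2 + 725.2 = 1454.4
Eq. 2: 1.4(295) + 1.0(1345) + 0.75(1036) + 0.75(268) = 413.0 + 1345.0 + 777.0 + 201.0 = 2736.0
Eq. 3: 1.4(295) + 0.3(1036) + 0.3(344) + 0.3(783) + 0.7(1345) = 413.0 + 310.8 + 103.2 + 234.9 + 941.5 = 2003.4
Eq. 4: 0.85(295) - 0.8(1128) = -651.7
Eq. 5: 0.85(295) - 0.6(1345) = -556.3
Combination 2 governs: w_u = 2736.0 plf.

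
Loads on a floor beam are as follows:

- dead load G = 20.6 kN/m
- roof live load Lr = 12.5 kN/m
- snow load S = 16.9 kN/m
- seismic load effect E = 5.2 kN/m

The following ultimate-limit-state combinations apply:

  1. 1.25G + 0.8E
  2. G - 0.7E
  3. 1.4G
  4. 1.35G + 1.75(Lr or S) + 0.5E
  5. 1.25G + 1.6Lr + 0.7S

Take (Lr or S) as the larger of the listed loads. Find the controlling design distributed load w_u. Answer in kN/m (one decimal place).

(Lr or S) → S = 16.9 kN/m.
1. 1.25(20.6) + 0.8(5.2) = 29.9
2. 1.0(20.6) - 0.7(5.2) = 20.6 - 3.6 = 17.0
3. 1.4(20.6) = 28.8
4. 1.35(20.6) + 1.75(16.9) + 0.5(5.2) = 27.8 + 29.6 + 2.6 = 60.0
5. 1.25(20.6) + 1.6(12.5) + 0.7(16.9) = 25.8 + 20.0 + 11.8 = 57.6
Maximum is from combination 4.

60.0 kN/m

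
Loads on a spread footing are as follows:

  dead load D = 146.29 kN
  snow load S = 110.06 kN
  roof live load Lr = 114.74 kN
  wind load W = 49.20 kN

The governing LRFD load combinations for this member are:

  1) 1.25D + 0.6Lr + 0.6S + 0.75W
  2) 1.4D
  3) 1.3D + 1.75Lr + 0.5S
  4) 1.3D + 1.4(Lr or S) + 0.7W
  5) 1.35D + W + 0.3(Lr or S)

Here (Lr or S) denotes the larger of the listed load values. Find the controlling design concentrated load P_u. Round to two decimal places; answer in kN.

(Lr or S) → Lr = 114.74 kN.
1) 1.25(146.29) + 0.6(114.74) + 0.6(110.06) + 0.75(49.20) = 182.86 + 68.84 + 66.04 + 36.90 = 354.64
2) 1.4(146.29) = 204.81
3) 1.3(146.29) + 1.75(114.74) + 0.5(110.06) = 446.00
4) 1.3(146.29) + 1.4(114.74) + 0.7(49.20) = 385.25
5) 1.35(146.29) + 1.0(49.20) + 0.3(114.74) = 197.49 + 49.20 + 34.42 = 281.11
Maximum is from combination 3.

446.00 kN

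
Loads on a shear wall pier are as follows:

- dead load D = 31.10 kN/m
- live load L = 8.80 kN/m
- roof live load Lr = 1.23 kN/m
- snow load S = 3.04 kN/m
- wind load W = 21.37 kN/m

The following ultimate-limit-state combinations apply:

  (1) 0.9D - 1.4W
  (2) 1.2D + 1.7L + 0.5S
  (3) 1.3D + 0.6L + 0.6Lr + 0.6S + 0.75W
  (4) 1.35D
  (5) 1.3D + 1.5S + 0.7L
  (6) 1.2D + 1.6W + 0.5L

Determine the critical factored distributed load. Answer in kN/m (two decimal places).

(1) 0.9(31.10) - 1.4(21.37) = -1.93
(2) 1.2(31.10) + 1.7(8.80) + 0.5(3.04) = 53.80
(3) 1.3(31.10) + 0.6(8.80) + 0.6(1.23) + 0.6(3.04) + 0.75(21.37) = 64.30
(4) 1.35(31.10) = 41.99
(5) 1.3(31.10) + 1.5(3.04) + 0.7(8.80) = 51.15
(6) 1.2(31.10) + 1.6(21.37) + 0.5(8.80) = 75.91
The controlling combination is 6, giving 75.91 kN/m.

75.91 kN/m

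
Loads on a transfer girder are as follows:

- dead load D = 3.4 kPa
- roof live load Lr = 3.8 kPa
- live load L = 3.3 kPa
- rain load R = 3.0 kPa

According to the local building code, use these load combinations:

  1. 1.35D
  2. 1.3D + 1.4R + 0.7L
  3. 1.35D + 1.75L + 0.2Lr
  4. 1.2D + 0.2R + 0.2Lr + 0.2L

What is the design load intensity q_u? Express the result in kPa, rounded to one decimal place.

1. 1.35(3.4) = 4.6
2. 1.3(3.4) + 1.4(3.0) + 0.7(3.3) = 10.9
3. 1.35(3.4) + 1.75(3.3) + 0.2(3.8) = 11.1
4. 1.2(3.4) + 0.2(3.0) + 0.2(3.8) + 0.2(3.3) = 6.1
Combination 3 governs: q_u = 11.1 kPa.

11.1 kPa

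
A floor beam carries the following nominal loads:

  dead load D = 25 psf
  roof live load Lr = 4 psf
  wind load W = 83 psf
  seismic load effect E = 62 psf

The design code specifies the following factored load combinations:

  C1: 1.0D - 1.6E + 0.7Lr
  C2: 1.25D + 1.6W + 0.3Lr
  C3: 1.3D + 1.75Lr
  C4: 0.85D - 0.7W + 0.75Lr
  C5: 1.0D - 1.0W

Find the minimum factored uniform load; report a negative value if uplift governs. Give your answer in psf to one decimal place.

C1: 1.0(25) - 1.6(62) + 0.7(4) = 25.0 - 99.2 + 2.8 = -71.4
C2: 1.25(25) + 1.6(83) + 0.3(4) = 31.3 + 132.8 + 1.2 = 165.3
C3: 1.3(25) + 1.75(4) = 32.5 + 7.0 = 39.5
C4: 0.85(25) - 0.7(83) + 0.75(4) = -33.9
C5: 1.0(25) - 1.0(83) = 25.0 - 83.0 = -58.0
Combination 1 gives the minimum: -71.4 psf.

-71.4 psf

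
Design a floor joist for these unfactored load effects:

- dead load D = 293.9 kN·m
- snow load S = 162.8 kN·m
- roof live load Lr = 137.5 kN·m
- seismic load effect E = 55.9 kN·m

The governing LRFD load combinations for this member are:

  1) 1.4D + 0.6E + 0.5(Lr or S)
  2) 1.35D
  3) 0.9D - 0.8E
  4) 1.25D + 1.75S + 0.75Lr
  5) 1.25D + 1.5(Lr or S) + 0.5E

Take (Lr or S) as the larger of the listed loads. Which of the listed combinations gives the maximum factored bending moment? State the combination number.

Combination 4

(Lr or S) → S = 162.8 kN·m.
1) 1.4(293.9) + 0.6(55.9) + 0.5(162.8) = 411.46 + 33.54 + 81.40 = 526.40
2) 1.35(293.9) = 396.77
3) 0.9(293.9) - 0.8(55.9) = 264.51 - 44.72 = 219.79
4) 1.25(293.9) + 1.75(162.8) + 0.75(137.5) = 755.40
5) 1.25(293.9) + 1.5(162.8) + 0.5(55.9) = 367.38 + 244.20 + 27.95 = 639.53
The largest value is 755.40 kN·m from combination 4.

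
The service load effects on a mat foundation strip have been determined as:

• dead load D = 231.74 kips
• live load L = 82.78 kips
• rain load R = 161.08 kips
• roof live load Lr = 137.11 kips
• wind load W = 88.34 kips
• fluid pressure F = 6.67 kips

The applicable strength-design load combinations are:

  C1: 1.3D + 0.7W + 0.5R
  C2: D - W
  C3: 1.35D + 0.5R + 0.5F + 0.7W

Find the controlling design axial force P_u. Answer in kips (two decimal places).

C1: 1.3(231.74) + 0.7(88.34) + 0.5(161.08) = 301.26 + 61.84 + 80.54 = 443.64
C2: 1.0(231.74) - 1.0(88.34) = 231.74 - 88.34 = 143.40
C3: 1.35(231.74) + 0.5(161.08) + 0.5(6.67) + 0.7(88.34) = 458.56
Combination 3 governs: P_u = 458.56 kips.

458.56 kips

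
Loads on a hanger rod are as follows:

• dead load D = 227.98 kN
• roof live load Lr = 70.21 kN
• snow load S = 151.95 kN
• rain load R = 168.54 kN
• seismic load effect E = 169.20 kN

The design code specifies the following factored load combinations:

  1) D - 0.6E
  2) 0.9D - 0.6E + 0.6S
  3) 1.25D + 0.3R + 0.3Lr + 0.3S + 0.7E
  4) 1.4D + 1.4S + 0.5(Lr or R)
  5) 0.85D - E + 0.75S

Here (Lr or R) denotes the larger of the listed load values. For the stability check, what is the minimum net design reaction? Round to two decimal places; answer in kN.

126.46 kN

(Lr or R) → R = 168.54 kN.
1) 1.0(227.98) - 0.6(169.20) = 227.98 - 101.52 = 126.46
2) 0.9(227.98) - 0.6(169.20) + 0.6(151.95) = 205.18 - 101.52 + 91.17 = 194.83
3) 1.25(227.98) + 0.3(168.54) + 0.3(70.21) + 0.3(151.95) + 0.7(169.20) = 284.98 + 50.56 + 21.06 + 45.59 + 118.44 = 520.63
4) 1.4(227.98) + 1.4(151.95) + 0.5(168.54) = 319.17 + 212.73 + 84.27 = 616.17
5) 0.85(227.98) - 1.0(169.20) + 0.75(151.95) = 138.55
Combination 1 gives the minimum: 126.46 kN.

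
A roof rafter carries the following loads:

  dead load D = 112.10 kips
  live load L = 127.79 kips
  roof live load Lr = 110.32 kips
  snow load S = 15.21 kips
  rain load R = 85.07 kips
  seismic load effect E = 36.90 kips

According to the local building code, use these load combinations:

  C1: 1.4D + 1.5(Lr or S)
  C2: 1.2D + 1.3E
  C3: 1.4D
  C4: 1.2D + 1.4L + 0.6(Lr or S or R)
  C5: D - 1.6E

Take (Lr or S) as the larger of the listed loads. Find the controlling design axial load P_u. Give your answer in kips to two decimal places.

379.62 kips

(Lr or S) → Lr = 110.32 kips; (Lr or S or R) → Lr = 110.32 kips.
C1: 1.4(112.10) + 1.5(110.32) = 156.94 + 165.48 = 322.42
C2: 1.2(112.10) + 1.3(36.90) = 134.52 + 47.97 = 182.49
C3: 1.4(112.10) = 156.94
C4: 1.2(112.10) + 1.4(127.79) + 0.6(110.32) = 134.52 + 178.91 + 66.19 = 379.62
C5: 1.0(112.10) - 1.6(36.90) = 112.10 - 59.04 = 53.06
Maximum is from combination 4.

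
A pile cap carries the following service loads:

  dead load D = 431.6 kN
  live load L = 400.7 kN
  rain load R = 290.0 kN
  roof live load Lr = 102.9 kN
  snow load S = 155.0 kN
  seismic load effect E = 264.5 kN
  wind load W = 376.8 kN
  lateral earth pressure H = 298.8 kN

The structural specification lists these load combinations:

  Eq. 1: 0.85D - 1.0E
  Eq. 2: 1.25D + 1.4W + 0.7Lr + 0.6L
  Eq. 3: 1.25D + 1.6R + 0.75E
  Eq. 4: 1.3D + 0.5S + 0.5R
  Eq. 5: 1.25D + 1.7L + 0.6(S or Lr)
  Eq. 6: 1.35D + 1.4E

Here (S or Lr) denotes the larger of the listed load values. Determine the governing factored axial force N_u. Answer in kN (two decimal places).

1379.47 kN

(S or Lr) → S = 155.0 kN.
Eq. 1: 0.85(431.6) - 1.0(264.5) = 366.86 - 264.50 = 102.36
Eq. 2: 1.25(431.6) + 1.4(376.8) + 0.7(102.9) + 0.6(400.7) = 539.50 + 527.52 + 72.03 + 240.42 = 1379.47
Eq. 3: 1.25(431.6) + 1.6(290.0) + 0.75(264.5) = 539.50 + 464.00 + 198.38 = 1201.88
Eq. 4: 1.3(431.6) + 0.5(155.0) + 0.5(290.0) = 561.08 + 77.50 + 145.00 = 783.58
Eq. 5: 1.25(431.6) + 1.7(400.7) + 0.6(155.0) = 539.50 + 681.19 + 93.00 = 1313.69
Eq. 6: 1.35(431.6) + 1.4(264.5) = 582.66 + 370.30 = 952.96
The controlling combination is 2, giving 1379.47 kN.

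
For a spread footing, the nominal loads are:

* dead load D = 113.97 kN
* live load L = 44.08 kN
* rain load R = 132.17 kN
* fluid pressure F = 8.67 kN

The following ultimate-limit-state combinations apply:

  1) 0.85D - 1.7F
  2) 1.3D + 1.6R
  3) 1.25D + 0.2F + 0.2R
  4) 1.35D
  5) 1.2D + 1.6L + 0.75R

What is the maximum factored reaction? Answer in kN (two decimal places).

1) 0.85(113.97) - 1.7(8.67) = 82.14
2) 1.3(113.97) + 1.6(132.17) = 148.16 + 211.47 = 359.63
3) 1.25(113.97) + 0.2(8.67) + 0.2(132.17) = 170.63
4) 1.35(113.97) = 153.86
5) 1.2(113.97) + 1.6(44.08) + 0.75(132.17) = 136.76 + 70.53 + 99.13 = 306.42
The controlling combination is 2, giving 359.63 kN.

359.63 kN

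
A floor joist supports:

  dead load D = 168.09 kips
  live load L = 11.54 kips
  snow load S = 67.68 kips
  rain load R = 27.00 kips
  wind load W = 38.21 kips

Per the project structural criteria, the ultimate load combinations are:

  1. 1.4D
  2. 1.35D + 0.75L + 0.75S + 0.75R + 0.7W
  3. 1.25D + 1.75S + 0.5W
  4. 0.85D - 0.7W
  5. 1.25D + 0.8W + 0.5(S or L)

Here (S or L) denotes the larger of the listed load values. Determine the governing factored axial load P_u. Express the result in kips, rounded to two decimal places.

347.66 kips

(S or L) → S = 67.68 kips.
1. 1.4(168.09) = 235.33
2. 1.35(168.09) + 0.75(11.54) + 0.75(67.68) + 0.75(27.00) + 0.7(38.21) = 333.33
3. 1.25(168.09) + 1.75(67.68) + 0.5(38.21) = 210.11 + 118.44 + 19.11 = 347.66
4. 0.85(168.09) - 0.7(38.21) = 142.88 - 26.75 = 116.13
5. 1.25(168.09) + 0.8(38.21) + 0.5(67.68) = 210.11 + 30.57 + 33.84 = 274.52
Combination 3 governs: P_u = 347.66 kips.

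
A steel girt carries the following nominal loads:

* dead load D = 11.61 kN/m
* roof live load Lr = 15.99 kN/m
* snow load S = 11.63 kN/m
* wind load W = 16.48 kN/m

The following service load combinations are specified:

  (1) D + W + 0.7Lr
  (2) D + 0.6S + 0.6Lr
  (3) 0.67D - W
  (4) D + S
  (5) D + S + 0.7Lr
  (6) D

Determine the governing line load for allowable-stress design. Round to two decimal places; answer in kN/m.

39.28 kN/m

(1) 1.0(11.61) + 1.0(16.48) + 0.7(15.99) = 11.61 + 16.48 + 11.19 = 39.28
(2) 1.0(11.61) + 0.6(11.63) + 0.6(15.99) = 11.61 + 6.98 + 9.59 = 28.18
(3) 0.67(11.61) - 1.0(16.48) = 7.78 - 16.48 = -8.70
(4) 1.0(11.61) + 1.0(11.63) = 11.61 + 11.63 = 23.24
(5) 1.0(11.61) + 1.0(11.63) + 0.7(15.99) = 11.61 + 11.63 + 11.19 = 34.43
(6) 1.0(11.61) = 11.61
Combination 1 governs: w = 39.28 kN/m.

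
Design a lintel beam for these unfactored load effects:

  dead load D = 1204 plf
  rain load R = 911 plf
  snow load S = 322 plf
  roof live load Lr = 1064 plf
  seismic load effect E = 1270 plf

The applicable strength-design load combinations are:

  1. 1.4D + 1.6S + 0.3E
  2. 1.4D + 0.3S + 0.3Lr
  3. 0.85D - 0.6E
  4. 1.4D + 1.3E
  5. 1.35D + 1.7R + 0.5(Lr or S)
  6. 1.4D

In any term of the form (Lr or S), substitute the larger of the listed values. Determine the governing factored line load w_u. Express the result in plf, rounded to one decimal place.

(Lr or S) → Lr = 1064 plf.
1. 1.4(1204) + 1.6(322) + 0.3(1270) = 1685.6 + 515.2 + 381.0 = 2581.8
2. 1.4(1204) + 0.3(322) + 0.3(1064) = 1685.6 + 96.6 + 319.2 = 2101.4
3. 0.85(1204) - 0.6(1270) = 1023.4 - 762.0 = 261.4
4. 1.4(1204) + 1.3(1270) = 1685.6 + 1651.0 = 3336.6
5. 1.35(1204) + 1.7(911) + 0.5(1064) = 1625.4 + 1548.7 + 532.0 = 3706.1
6. 1.4(1204) = 1685.6
The controlling combination is 5, giving 3706.1 plf.

3706.1 plf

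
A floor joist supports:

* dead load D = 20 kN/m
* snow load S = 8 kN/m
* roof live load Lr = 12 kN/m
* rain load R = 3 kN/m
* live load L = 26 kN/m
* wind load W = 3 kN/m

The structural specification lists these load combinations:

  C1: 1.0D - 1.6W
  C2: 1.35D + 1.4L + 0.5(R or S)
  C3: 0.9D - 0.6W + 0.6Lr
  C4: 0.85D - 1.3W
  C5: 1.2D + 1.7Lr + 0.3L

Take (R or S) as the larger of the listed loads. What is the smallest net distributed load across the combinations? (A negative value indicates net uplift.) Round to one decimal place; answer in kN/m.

(R or S) → S = 8 kN/m.
C1: 1.0(20) - 1.6(3) = 15.2
C2: 1.35(20) + 1.4(26) + 0.5(8) = 67.4
C3: 0.9(20) - 0.6(3) + 0.6(12) = 23.4
C4: 0.85(20) - 1.3(3) = 13.1
C5: 1.2(20) + 1.7(12) + 0.3(26) = 52.2
Combination 4 gives the minimum: 13.1 kN/m.

13.1 kN/m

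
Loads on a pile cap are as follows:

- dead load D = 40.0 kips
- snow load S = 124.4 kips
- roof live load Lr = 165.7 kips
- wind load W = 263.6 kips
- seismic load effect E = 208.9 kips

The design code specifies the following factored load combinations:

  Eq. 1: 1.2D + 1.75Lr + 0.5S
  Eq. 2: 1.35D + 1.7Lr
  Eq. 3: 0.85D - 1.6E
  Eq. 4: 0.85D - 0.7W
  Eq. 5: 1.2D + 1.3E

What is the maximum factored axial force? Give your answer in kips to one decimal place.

Eq. 1: 1.2(40.0) + 1.75(165.7) + 0.5(124.4) = 48.0 + 290.0 + 62.2 = 400.2
Eq. 2: 1.35(40.0) + 1.7(165.7) = 54.0 + 281.7 = 335.7
Eq. 3: 0.85(40.0) - 1.6(208.9) = 34.0 - 334.2 = -300.2
Eq. 4: 0.85(40.0) - 0.7(263.6) = 34.0 - 184.5 = -150.5
Eq. 5: 1.2(40.0) + 1.3(208.9) = 48.0 + 271.6 = 319.6
Combination 1 governs: P_u = 400.2 kips.

400.2 kips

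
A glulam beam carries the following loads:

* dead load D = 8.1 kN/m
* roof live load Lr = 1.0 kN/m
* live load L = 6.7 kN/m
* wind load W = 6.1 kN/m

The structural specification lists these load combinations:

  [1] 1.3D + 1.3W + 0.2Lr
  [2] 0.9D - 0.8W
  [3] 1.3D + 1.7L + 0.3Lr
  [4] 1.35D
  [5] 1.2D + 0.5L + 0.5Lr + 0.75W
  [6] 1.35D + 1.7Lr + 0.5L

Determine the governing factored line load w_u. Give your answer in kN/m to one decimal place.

22.2 kN/m

[1] 1.3(8.1) + 1.3(6.1) + 0.2(1.0) = 18.7
[2] 0.9(8.1) - 0.8(6.1) = 7.3 - 4.9 = 2.4
[3] 1.3(8.1) + 1.7(6.7) + 0.3(1.0) = 10.5 + 11.4 + 0.3 = 22.2
[4] 1.35(8.1) = 10.9
[5] 1.2(8.1) + 0.5(6.7) + 0.5(1.0) + 0.75(6.1) = 18.1
[6] 1.35(8.1) + 1.7(1.0) + 0.5(6.7) = 10.9 + 1.7 + 3.4 = 16.0
Combination 3 governs: w_u = 22.2 kN/m.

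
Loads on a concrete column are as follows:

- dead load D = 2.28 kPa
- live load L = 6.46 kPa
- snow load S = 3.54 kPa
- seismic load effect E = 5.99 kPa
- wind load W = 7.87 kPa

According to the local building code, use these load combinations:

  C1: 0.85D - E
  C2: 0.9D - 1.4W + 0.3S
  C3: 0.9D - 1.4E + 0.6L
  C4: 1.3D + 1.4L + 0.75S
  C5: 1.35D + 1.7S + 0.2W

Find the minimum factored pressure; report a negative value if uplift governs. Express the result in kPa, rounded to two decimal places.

-7.90 kPa

C1: 0.85(2.28) - 1.0(5.99) = 1.94 - 5.99 = -4.05
C2: 0.9(2.28) - 1.4(7.87) + 0.3(3.54) = -7.90
C3: 0.9(2.28) - 1.4(5.99) + 0.6(6.46) = 2.05 - 8.39 + 3.88 = -2.46
C4: 1.3(2.28) + 1.4(6.46) + 0.75(3.54) = 2.96 + 9.04 + 2.66 = 14.66
C5: 1.35(2.28) + 1.7(3.54) + 0.2(7.87) = 3.08 + 6.02 + 1.57 = 10.67
Combination 2 gives the minimum: -7.90 kPa.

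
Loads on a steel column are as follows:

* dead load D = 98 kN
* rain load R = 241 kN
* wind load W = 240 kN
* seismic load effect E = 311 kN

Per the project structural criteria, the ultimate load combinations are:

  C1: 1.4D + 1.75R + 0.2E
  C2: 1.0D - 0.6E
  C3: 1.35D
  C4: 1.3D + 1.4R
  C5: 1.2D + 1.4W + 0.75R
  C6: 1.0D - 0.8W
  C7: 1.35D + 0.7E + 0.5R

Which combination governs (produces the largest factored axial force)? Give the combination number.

C1: 1.4(98) + 1.75(241) + 0.2(311) = 621.2
C2: 1.0(98) - 0.6(311) = -88.6
C3: 1.35(98) = 132.3
C4: 1.3(98) + 1.4(241) = 464.8
C5: 1.2(98) + 1.4(240) + 0.75(241) = 634.4
C6: 1.0(98) - 0.8(240) = -94.0
C7: 1.35(98) + 0.7(311) + 0.5(241) = 470.5
The largest value is 634.4 kN from combination 5.

Combination 5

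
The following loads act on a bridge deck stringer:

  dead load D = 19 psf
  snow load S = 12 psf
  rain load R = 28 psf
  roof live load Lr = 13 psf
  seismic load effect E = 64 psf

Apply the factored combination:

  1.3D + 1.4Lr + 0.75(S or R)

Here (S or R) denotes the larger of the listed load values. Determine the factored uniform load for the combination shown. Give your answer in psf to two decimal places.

(S or R) → R = 28 psf.
1.3(19) + 1.4(13) + 0.75(28) = 24.70 + 18.20 + 21.00 = 63.90
q_u = 63.90 psf.

63.90 psf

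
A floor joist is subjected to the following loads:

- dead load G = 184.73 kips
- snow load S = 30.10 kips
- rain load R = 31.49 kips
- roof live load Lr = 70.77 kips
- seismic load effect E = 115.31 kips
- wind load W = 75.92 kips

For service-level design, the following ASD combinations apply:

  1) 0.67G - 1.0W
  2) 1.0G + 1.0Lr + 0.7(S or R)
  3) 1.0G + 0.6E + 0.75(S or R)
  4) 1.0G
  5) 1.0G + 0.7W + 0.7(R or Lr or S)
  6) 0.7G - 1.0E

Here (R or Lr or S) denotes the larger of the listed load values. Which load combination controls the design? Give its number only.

(S or R) → R = 31.49 kips; (R or Lr or S) → Lr = 70.77 kips.
1) 0.67(184.73) - 1.0(75.92) = 123.77 - 75.92 = 47.85
2) 1.0(184.73) + 1.0(70.77) + 0.7(31.49) = 184.73 + 70.77 + 22.04 = 277.54
3) 1.0(184.73) + 0.6(115.31) + 0.75(31.49) = 277.53
4) 1.0(184.73) = 184.73
5) 1.0(184.73) + 0.7(75.92) + 0.7(70.77) = 184.73 + 53.14 + 49.54 = 287.41
6) 0.7(184.73) - 1.0(115.31) = 129.31 - 115.31 = 14.00
The largest value is 287.41 kips from combination 5.

Combination 5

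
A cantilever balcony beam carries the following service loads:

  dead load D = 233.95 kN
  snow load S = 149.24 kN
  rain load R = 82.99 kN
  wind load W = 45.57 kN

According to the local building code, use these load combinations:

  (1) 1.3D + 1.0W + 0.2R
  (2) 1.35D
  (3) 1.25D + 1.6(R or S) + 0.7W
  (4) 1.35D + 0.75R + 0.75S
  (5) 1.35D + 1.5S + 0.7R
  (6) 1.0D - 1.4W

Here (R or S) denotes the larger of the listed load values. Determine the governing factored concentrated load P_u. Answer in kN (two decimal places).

597.79 kN

(R or S) → S = 149.24 kN.
(1) 1.3(233.95) + 1.0(45.57) + 0.2(82.99) = 366.30
(2) 1.35(233.95) = 315.83
(3) 1.25(233.95) + 1.6(149.24) + 0.7(45.57) = 563.12
(4) 1.35(233.95) + 0.75(82.99) + 0.75(149.24) = 490.01
(5) 1.35(233.95) + 1.5(149.24) + 0.7(82.99) = 597.79
(6) 1.0(233.95) - 1.4(45.57) = 170.15
Combination 5 governs: P_u = 597.79 kN.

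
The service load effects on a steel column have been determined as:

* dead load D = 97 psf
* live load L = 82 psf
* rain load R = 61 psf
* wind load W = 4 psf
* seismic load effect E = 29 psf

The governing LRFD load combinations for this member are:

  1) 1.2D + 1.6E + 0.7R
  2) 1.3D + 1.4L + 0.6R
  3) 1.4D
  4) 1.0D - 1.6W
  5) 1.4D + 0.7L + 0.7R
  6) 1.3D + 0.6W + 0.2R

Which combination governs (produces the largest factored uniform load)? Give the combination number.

1) 1.2(97) + 1.6(29) + 0.7(61) = 116.4 + 46.4 + 42.7 = 205.5
2) 1.3(97) + 1.4(82) + 0.6(61) = 126.1 + 114.8 + 36.6 = 277.5
3) 1.4(97) = 135.8
4) 1.0(97) - 1.6(4) = 97.0 - 6.4 = 90.6
5) 1.4(97) + 0.7(82) + 0.7(61) = 135.8 + 57.4 + 42.7 = 235.9
6) 1.3(97) + 0.6(4) + 0.2(61) = 126.1 + 2.4 + 12.2 = 140.7
The largest value is 277.5 psf from combination 2.

Combination 2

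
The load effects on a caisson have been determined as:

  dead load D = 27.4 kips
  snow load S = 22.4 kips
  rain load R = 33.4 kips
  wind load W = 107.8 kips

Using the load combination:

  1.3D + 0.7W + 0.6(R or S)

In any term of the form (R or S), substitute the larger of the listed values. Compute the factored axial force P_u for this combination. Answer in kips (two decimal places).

131.12 kips

(R or S) → R = 33.4 kips.
1.3(27.4) + 0.7(107.8) + 0.6(33.4) = 35.62 + 75.46 + 20.04 = 131.12
P_u = 131.12 kips.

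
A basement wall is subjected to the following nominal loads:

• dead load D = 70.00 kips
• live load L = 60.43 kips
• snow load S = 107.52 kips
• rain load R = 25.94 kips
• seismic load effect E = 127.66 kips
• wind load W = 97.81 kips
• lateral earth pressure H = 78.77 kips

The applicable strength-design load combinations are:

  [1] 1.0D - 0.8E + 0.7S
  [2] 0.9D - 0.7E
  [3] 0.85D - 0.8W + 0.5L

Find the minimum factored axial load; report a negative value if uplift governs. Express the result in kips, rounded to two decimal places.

-26.36 kips

[1] 1.0(70.00) - 0.8(127.66) + 0.7(107.52) = 43.14
[2] 0.9(70.00) - 0.7(127.66) = -26.36
[3] 0.85(70.00) - 0.8(97.81) + 0.5(60.43) = 11.47
Combination 2 gives the minimum: -26.36 kips.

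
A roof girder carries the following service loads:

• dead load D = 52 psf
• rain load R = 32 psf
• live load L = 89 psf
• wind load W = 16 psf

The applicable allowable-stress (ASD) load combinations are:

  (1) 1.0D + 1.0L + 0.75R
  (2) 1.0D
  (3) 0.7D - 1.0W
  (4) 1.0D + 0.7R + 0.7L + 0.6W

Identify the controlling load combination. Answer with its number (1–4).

Combination 1

(1) 1.0(52) + 1.0(89) + 0.75(32) = 52.0 + 89.0 + 24.0 = 165.0
(2) 1.0(52) = 52.0
(3) 0.7(52) - 1.0(16) = 36.4 - 16.0 = 20.4
(4) 1.0(52) + 0.7(32) + 0.7(89) + 0.6(16) = 52.0 + 22.4 + 62.3 + 9.6 = 146.3
The largest value is 165.0 psf from combination 1.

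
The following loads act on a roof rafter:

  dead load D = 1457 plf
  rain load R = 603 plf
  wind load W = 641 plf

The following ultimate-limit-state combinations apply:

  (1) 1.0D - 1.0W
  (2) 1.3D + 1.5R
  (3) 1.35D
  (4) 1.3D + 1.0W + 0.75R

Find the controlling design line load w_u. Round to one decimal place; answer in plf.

(1) 1.0(1457) - 1.0(641) = 1457.0 - 641.0 = 816.0
(2) 1.3(1457) + 1.5(603) = 1894.1 + 904.5 = 2798.6
(3) 1.35(1457) = 1967.0
(4) 1.3(1457) + 1.0(641) + 0.75(603) = 1894.1 + 641.0 + 452.3 = 2987.4
Combination 4 governs: w_u = 2987.4 plf.

2987.4 plf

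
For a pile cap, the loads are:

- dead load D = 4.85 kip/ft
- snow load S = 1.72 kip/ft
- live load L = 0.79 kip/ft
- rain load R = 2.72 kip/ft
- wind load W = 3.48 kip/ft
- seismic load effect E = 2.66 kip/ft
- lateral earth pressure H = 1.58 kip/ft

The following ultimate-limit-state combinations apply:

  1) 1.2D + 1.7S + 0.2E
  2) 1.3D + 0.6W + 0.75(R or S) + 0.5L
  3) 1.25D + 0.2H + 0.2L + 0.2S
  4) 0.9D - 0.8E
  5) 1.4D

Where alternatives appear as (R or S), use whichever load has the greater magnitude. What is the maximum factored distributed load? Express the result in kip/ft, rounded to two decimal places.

10.83 kip/ft

(R or S) → R = 2.72 kip/ft.
1) 1.2(4.85) + 1.7(1.72) + 0.2(2.66) = 9.28
2) 1.3(4.85) + 0.6(3.48) + 0.75(2.72) + 0.5(0.79) = 10.83
3) 1.25(4.85) + 0.2(1.58) + 0.2(0.79) + 0.2(1.72) = 6.06 + 0.32 + 0.16 + 0.34 = 6.88
4) 0.9(4.85) - 0.8(2.66) = 4.37 - 2.13 = 2.24
5) 1.4(4.85) = 6.79
Maximum is from combination 2.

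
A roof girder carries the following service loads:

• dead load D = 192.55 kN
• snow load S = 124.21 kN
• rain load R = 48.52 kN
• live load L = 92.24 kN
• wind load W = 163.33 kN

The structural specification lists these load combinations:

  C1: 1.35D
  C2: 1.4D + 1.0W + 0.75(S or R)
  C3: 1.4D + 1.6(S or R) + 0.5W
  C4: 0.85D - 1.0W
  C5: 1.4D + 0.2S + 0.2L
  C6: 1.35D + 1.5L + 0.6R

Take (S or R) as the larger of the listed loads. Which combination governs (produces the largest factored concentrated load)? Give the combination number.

(S or R) → S = 124.21 kN.
C1: 1.35(192.55) = 259.94
C2: 1.4(192.55) + 1.0(163.33) + 0.75(124.21) = 269.57 + 163.33 + 93.16 = 526.06
C3: 1.4(192.55) + 1.6(124.21) + 0.5(163.33) = 549.97
C4: 0.85(192.55) - 1.0(163.33) = 163.67 - 163.33 = 0.34
C5: 1.4(192.55) + 0.2(124.21) + 0.2(92.24) = 269.57 + 24.84 + 18.45 = 312.86
C6: 1.35(192.55) + 1.5(92.24) + 0.6(48.52) = 259.94 + 138.36 + 29.11 = 427.41
The largest value is 549.97 kN from combination 3.

Combination 3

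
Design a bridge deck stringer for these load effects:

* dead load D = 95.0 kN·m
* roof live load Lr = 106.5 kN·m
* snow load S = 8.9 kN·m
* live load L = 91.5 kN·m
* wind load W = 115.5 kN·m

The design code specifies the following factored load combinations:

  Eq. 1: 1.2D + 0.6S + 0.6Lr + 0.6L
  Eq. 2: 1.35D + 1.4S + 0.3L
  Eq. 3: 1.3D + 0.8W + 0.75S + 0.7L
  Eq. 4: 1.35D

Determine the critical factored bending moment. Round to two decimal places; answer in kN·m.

Eq. 1: 1.2(95.0) + 0.6(8.9) + 0.6(106.5) + 0.6(91.5) = 238.14
Eq. 2: 1.35(95.0) + 1.4(8.9) + 0.3(91.5) = 168.16
Eq. 3: 1.3(95.0) + 0.8(115.5) + 0.75(8.9) + 0.7(91.5) = 286.63
Eq. 4: 1.35(95.0) = 128.25
Combination 3 governs: M_u = 286.63 kN·m.

286.63 kN·m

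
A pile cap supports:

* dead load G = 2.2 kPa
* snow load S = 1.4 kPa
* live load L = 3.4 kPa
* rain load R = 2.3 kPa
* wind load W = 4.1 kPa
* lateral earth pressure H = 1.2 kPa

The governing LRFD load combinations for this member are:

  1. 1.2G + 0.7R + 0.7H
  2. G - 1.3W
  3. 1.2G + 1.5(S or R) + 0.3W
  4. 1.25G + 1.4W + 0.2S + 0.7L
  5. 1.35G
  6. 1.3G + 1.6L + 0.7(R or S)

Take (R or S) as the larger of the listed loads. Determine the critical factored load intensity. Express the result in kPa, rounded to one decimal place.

(S or R) → R = 2.3 kPa; (R or S) → R = 2.3 kPa.
1. 1.2(2.2) + 0.7(2.3) + 0.7(1.2) = 5.1
2. 1.0(2.2) - 1.3(4.1) = -3.1
3. 1.2(2.2) + 1.5(2.3) + 0.3(4.1) = 7.3
4. 1.25(2.2) + 1.4(4.1) + 0.2(1.4) + 0.7(3.4) = 11.2
5. 1.35(2.2) = 3.0
6. 1.3(2.2) + 1.6(3.4) + 0.7(2.3) = 9.9
The controlling combination is 4, giving 11.2 kPa.

11.2 kPa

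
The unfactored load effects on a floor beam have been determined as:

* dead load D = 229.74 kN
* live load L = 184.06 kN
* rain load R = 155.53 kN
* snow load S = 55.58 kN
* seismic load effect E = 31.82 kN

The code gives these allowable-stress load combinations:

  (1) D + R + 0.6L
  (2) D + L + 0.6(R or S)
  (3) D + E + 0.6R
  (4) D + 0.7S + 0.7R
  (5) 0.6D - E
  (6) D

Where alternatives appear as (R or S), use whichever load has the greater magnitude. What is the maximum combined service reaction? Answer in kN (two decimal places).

(R or S) → R = 155.53 kN.
(1) 1.0(229.74) + 1.0(155.53) + 0.6(184.06) = 229.74 + 155.53 + 110.44 = 495.71
(2) 1.0(229.74) + 1.0(184.06) + 0.6(155.53) = 229.74 + 184.06 + 93.32 = 507.12
(3) 1.0(229.74) + 1.0(31.82) + 0.6(155.53) = 229.74 + 31.82 + 93.32 = 354.88
(4) 1.0(229.74) + 0.7(55.58) + 0.7(155.53) = 229.74 + 38.91 + 108.87 = 377.52
(5) 0.6(229.74) - 1.0(31.82) = 137.84 - 31.82 = 106.02
(6) 1.0(229.74) = 229.74
The controlling combination is 2, giving 507.12 kN.

507.12 kN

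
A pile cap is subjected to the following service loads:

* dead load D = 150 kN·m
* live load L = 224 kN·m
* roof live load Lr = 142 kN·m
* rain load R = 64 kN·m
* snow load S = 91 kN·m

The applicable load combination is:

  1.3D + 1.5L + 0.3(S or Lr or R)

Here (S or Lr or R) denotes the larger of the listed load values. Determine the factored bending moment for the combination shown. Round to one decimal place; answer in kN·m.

573.6 kN·m

(S or Lr or R) → Lr = 142 kN·m.
1.3(150) + 1.5(224) + 0.3(142) = 573.6
M_u = 573.6 kN·m.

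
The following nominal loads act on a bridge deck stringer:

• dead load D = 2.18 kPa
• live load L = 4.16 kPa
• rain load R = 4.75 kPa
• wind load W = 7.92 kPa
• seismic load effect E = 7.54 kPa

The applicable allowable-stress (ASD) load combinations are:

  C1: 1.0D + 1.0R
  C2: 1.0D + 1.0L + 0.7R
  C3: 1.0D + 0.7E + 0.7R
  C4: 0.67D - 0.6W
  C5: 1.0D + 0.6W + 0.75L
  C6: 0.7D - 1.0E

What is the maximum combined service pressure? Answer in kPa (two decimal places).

10.78 kPa

C1: 1.0(2.18) + 1.0(4.75) = 2.18 + 4.75 = 6.93
C2: 1.0(2.18) + 1.0(4.16) + 0.7(4.75) = 2.18 + 4.16 + 3.33 = 9.67
C3: 1.0(2.18) + 0.7(7.54) + 0.7(4.75) = 10.78
C4: 0.67(2.18) - 0.6(7.92) = 1.46 - 4.75 = -3.29
C5: 1.0(2.18) + 0.6(7.92) + 0.75(4.16) = 2.18 + 4.75 + 3.12 = 10.05
C6: 0.7(2.18) - 1.0(7.54) = 1.53 - 7.54 = -6.01
Maximum is from combination 3.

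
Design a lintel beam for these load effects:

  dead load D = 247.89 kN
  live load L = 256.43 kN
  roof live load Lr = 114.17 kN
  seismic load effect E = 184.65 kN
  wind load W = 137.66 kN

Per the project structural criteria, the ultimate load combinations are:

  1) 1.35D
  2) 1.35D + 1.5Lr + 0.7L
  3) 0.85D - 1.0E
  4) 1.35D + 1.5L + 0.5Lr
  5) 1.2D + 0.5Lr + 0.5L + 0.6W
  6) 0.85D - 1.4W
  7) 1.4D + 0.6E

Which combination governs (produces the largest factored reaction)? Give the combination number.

Combination 4

1) 1.35(247.89) = 334.65
2) 1.35(247.89) + 1.5(114.17) + 0.7(256.43) = 334.65 + 171.26 + 179.50 = 685.41
3) 0.85(247.89) - 1.0(184.65) = 210.71 - 184.65 = 26.06
4) 1.35(247.89) + 1.5(256.43) + 0.5(114.17) = 776.38
5) 1.2(247.89) + 0.5(114.17) + 0.5(256.43) + 0.6(137.66) = 565.36
6) 0.85(247.89) - 1.4(137.66) = 17.98
7) 1.4(247.89) + 0.6(184.65) = 347.05 + 110.79 = 457.84
The largest value is 776.38 kN from combination 4.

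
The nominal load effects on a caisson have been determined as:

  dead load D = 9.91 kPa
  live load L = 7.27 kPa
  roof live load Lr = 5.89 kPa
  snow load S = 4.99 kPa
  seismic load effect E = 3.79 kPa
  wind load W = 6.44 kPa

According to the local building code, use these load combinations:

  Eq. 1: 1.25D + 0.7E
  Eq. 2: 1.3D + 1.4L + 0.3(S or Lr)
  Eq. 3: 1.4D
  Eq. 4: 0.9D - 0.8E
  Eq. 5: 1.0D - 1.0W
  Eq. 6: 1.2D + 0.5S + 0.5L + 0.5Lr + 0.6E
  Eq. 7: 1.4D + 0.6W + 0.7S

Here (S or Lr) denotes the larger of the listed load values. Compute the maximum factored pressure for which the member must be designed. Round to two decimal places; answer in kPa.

(S or Lr) → Lr = 5.89 kPa.
Eq. 1: 1.25(9.91) + 0.7(3.79) = 15.04
Eq. 2: 1.3(9.91) + 1.4(7.27) + 0.3(5.89) = 24.83
Eq. 3: 1.4(9.91) = 13.87
Eq. 4: 0.9(9.91) - 0.8(3.79) = 5.89
Eq. 5: 1.0(9.91) - 1.0(6.44) = 3.47
Eq. 6: 1.2(9.91) + 0.5(4.99) + 0.5(7.27) + 0.5(5.89) + 0.6(3.79) = 23.24
Eq. 7: 1.4(9.91) + 0.6(6.44) + 0.7(4.99) = 21.23
Combination 2 governs: p_u = 24.83 kPa.

24.83 kPa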